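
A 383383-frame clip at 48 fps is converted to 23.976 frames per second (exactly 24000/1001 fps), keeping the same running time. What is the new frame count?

191500 frames

Target frames = source frames × (target rate / source rate) = 383383 × (24000/1001)/(48) = 383383 × 500/1001 = 191500.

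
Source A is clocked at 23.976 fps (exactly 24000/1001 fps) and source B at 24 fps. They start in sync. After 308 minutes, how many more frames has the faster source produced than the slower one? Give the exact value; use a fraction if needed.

5760/13 frames

308 min = 18480 s.
A emits 24000/1001 × 18480 = 5760000/13 frames; B emits 24 × 18480 = 443520.
Difference = 5760/13 frames (≈ 443.0769); B is ahead of A.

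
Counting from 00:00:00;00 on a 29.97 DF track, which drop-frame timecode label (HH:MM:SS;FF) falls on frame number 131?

00:00:04;11

Ten DF minutes hold 17982 frames, so frame 131 lies in block 0 (frames 0–17981) with 131 frames into that block.
The block's first minute is 1800 frames and the rest 1798 each; 131 frames reaches minute 0, so 0 × 18 + 0 × 2 = 0 labels have been skipped so far.
Adding those back, label number 131 + 0 = 131 at 30 labels/s is 4 s + 11 f = 0 h 0 min 4 s frame 11, i.e. 00:00:04;11.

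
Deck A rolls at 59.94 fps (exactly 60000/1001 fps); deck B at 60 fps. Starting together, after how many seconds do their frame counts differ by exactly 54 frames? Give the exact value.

The gap grows by |60 − 60000/1001| = 60/1001 frames per second.
Time for a 54-frame gap: 54 ÷ (60/1001) = 900.9 s.

900.9 seconds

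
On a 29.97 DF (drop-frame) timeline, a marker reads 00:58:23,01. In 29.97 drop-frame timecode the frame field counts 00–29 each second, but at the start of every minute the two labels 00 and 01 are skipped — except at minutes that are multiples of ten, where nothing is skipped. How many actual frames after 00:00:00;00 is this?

104985

As if non-drop at 30 labels/s: (0 × 3600 + 58 × 60 + 23) × 30 + 1 = 105091.
Minute boundaries passed: 58; those not divisible by 10: 58 − 5 = 53; dropped labels = 2 × 53 = 106.
Actual frame index = 105091 − 106 = 104985.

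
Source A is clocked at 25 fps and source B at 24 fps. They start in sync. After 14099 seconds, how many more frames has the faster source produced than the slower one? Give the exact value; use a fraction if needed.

A emits 25 × 14099 = 352475 frames; B emits 24 × 14099 = 338376.
Difference = 14099 frames; B is behind A.

14099 frames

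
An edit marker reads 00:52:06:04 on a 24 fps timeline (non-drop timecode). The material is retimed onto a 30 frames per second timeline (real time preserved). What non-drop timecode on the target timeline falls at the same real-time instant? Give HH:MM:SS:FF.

00:52:06:05

Source frame index: (0×3600 + 52×60 + 6) × 24 + 4 = 75028.
Real time: 75028 / (24) = 18757/6 s.
Target frame: (18757/6) × (30) = 93785.
At 30 labels/s: frame 93785 → 00:52:06:05.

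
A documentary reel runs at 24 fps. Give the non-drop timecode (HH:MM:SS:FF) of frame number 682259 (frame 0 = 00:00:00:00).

682259 ÷ 24 = 28427 full seconds, remainder 11 frames.
28427 s = 7 h 53 min 47 s.
Timecode: 07:53:47:11.

07:53:47:11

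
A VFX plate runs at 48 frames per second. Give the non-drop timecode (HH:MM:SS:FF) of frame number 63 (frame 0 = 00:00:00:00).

63 ÷ 48 = 1 full seconds, remainder 15 frames.
1 s = 0 h 0 min 1 s.
Timecode: 00:00:01:15.

00:00:01:15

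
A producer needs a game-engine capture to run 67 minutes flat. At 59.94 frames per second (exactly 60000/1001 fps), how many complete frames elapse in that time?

67 min = 4020 s.
Frames = 4020 × 60000/1001 = 241200000/1001 ≈ 240959.0410.
Complete frames: 240959.

240959 frames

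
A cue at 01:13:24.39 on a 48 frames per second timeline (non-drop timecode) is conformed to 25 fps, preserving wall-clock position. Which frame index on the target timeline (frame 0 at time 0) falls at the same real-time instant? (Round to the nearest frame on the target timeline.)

Source frame index: (1×3600 + 13×60 + 24) × 48 + 39 = 211431.
Real time: 211431 / (48) = 70477/16 s.
Target frame: (70477/16) × (25) = 1761925/16 ≈ 110120.312 → 110120.

frame 110120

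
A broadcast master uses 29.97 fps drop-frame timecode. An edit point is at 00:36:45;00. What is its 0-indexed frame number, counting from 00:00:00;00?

66084

Complete 10-minute blocks: 3, each 17982 frames → 53946.
Remaining 6 whole minutes in the current block: 1800 + 5 × 1798 = 10790 frames.
Within the current minute: 45 × 30 + 0 − 2 = 1348 (labels ;00/;01 skipped at this minute). Total = 53946 + 10790 + 1348 = 66084.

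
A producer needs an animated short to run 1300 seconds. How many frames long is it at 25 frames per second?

32500 frames

Frames = 1300 × 25 = 32500.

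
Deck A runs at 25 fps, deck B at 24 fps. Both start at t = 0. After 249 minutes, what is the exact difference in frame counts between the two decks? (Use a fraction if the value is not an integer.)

14940 frames

249 min = 14940 s.
A emits 25 × 14940 = 373500 frames; B emits 24 × 14940 = 358560.
Difference = 14940 frames; B is behind A.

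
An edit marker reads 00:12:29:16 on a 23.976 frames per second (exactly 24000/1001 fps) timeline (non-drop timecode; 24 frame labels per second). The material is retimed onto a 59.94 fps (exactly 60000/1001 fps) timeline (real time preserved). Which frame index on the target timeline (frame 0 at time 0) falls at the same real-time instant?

Source frame index: (0×3600 + 12×60 + 29) × 24 + 16 = 17992.
Real time: 17992 / (24000/1001) = 2251249/3000 s.
Target frame: (2251249/3000) × (60000/1001) = 44980.

frame 44980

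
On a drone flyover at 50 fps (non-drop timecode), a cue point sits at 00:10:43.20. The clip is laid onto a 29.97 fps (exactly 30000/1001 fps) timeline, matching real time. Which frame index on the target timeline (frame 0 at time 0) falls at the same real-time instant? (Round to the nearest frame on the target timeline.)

frame 19283

Source frame index: (0×3600 + 10×60 + 43) × 50 + 20 = 32170.
Real time: 32170 / (50) = 3217/5 s.
Target frame: (3217/5) × (30000/1001) = 19302000/1001 ≈ 19282.717 → 19283.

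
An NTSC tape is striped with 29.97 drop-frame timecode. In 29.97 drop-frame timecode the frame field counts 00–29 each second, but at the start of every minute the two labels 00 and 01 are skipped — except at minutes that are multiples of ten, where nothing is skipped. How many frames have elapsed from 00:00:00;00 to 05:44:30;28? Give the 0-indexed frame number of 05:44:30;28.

As if non-drop at 30 labels/s: (5 × 3600 + 44 × 60 + 30) × 30 + 28 = 620128.
Minute boundaries passed: 344; those not divisible by 10: 344 − 34 = 310; dropped labels = 2 × 310 = 620.
Actual frame index = 620128 − 620 = 619508.

619508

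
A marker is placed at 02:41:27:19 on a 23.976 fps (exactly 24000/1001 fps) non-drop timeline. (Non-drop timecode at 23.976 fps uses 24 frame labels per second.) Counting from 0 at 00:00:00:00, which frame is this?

Total seconds to the label: (2 × 3600 + 41 × 60 + 27) = 9687.
Frame index = 9687 × 24 + 19 = 232507.

frame 232507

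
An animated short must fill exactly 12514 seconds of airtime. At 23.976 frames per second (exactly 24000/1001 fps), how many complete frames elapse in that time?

300035 frames

Frames = 12514 × 24000/1001 = 300336000/1001 ≈ 300035.9640.
Complete frames: 300035.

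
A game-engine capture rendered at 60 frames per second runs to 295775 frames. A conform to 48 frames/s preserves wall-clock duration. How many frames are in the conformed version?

236620 frames

Target frames = source frames × (target rate / source rate) = 295775 × (48)/(60) = 295775 × 4/5 = 236620.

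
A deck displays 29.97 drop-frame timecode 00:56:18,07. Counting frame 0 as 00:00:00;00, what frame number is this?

As if non-drop at 30 labels/s: (0 × 3600 + 56 × 60 + 18) × 30 + 7 = 101347.
Minute boundaries passed: 56; those not divisible by 10: 56 − 5 = 51; dropped labels = 2 × 51 = 102.
Actual frame index = 101347 − 102 = 101245.

101245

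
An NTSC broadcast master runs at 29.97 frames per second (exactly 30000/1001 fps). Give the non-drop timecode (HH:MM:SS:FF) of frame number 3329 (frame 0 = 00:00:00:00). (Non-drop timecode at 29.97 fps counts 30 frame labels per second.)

00:01:50:29

3329 ÷ 30 = 110 full seconds, remainder 29 frames.
110 s = 0 h 1 min 50 s.
Timecode: 00:01:50:29.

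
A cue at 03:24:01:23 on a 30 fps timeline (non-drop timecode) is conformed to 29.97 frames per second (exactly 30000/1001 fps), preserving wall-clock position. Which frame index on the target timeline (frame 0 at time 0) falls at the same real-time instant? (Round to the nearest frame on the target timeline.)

frame 366886

Source frame index: (3×3600 + 24×60 + 1) × 30 + 23 = 367253.
Real time: 367253 / (30) = 367253/30 s.
Target frame: (367253/30) × (30000/1001) = 367253000/1001 ≈ 366886.114 → 366886.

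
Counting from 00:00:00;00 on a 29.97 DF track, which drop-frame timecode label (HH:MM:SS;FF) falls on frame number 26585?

00:14:47;01

Ten DF minutes hold 17982 frames, so frame 26585 lies in block 1 (frames 17982–35963) with 8603 frames into that block.
The block's first minute is 1800 frames and the rest 1798 each; 8603 frames reaches minute 4, so 1 × 18 + 4 × 2 = 26 labels have been skipped so far.
Adding those back, label number 26585 + 26 = 26611 at 30 labels/s is 887 s + 1 f = 0 h 14 min 47 s frame 1, i.e. 00:14:47;01.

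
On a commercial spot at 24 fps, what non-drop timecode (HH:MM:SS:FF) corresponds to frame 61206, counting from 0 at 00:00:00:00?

00:42:30:06

61206 ÷ 24 = 2550 full seconds, remainder 6 frames.
2550 s = 0 h 42 min 30 s.
Timecode: 00:42:30:06.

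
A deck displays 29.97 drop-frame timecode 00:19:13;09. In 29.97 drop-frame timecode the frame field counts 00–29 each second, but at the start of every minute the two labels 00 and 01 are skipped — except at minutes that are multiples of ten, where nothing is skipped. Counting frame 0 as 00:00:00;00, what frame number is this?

34563

Complete 10-minute blocks: 1, each 17982 frames → 17982.
Remaining 9 whole minutes in the current block: 1800 + 8 × 1798 = 16184 frames.
Within the current minute: 13 × 30 + 9 − 2 = 397 (labels ;00/;01 skipped at this minute). Total = 17982 + 16184 + 397 = 34563.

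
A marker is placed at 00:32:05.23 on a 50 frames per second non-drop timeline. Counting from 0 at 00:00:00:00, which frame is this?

Total seconds to the label: (0 × 3600 + 32 × 60 + 5) = 1925.
Frame index = 1925 × 50 + 23 = 96273.

96273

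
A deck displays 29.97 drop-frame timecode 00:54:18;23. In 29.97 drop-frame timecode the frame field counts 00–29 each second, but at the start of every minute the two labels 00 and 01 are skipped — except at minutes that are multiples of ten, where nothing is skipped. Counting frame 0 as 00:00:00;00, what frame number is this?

As if non-drop at 30 labels/s: (0 × 3600 + 54 × 60 + 18) × 30 + 23 = 97763.
Minute boundaries passed: 54; those not divisible by 10: 54 − 5 = 49; dropped labels = 2 × 49 = 98.
Actual frame index = 97763 − 98 = 97665.

97665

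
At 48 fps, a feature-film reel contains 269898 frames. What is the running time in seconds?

Running time = 269898 / (48) = 5622.875 s.

5622.875 seconds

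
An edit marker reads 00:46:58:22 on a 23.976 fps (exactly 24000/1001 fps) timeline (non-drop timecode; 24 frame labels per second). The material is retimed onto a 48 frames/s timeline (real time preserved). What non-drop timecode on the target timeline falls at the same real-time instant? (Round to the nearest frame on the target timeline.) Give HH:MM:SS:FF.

00:47:01:35

Source frame index: (0×3600 + 46×60 + 58) × 24 + 22 = 67654.
Real time: 67654 / (24000/1001) = 33860827/12000 s.
Target frame: (33860827/12000) × (48) = 33860827/250 ≈ 135443.308 → 135443.
At 48 labels/s: frame 135443 → 00:47:01:35.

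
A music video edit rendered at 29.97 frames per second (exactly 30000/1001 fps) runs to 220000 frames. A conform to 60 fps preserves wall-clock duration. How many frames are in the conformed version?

440440 frames

Target frames = source frames × (target rate / source rate) = 220000 × (60)/(30000/1001) = 220000 × 1001/500 = 440440.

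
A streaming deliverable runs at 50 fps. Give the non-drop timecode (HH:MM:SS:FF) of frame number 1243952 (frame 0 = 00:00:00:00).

06:54:39:02

1243952 ÷ 50 = 24879 full seconds, remainder 2 frames.
24879 s = 6 h 54 min 39 s.
Timecode: 06:54:39:02.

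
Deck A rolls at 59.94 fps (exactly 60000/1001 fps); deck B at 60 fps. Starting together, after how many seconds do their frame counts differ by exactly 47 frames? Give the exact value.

47047/60 seconds

The gap grows by |60 − 60000/1001| = 60/1001 frames per second.
Time for a 47-frame gap: 47 ÷ (60/1001) = 47047/60 s.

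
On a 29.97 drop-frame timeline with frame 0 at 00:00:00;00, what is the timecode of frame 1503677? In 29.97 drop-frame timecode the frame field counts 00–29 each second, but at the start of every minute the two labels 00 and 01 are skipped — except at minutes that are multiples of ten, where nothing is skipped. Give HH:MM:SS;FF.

Ten DF minutes hold 17982 frames, so frame 1503677 lies in block 83 (frames 1492506–1510487) with 11171 frames into that block.
The block's first minute is 1800 frames and the rest 1798 each; 11171 frames reaches minute 6, so 83 × 18 + 6 × 2 = 1506 labels have been skipped so far.
Adding those back, label number 1503677 + 1506 = 1505183 at 30 labels/s is 50172 s + 23 f = 13 h 56 min 12 s frame 23, i.e. 13:56:12;23.

13:56:12;23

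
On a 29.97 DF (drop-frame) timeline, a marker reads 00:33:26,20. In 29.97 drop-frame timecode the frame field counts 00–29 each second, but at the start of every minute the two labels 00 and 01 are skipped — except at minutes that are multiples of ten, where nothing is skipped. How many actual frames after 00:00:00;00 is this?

60140

As if non-drop at 30 labels/s: (0 × 3600 + 33 × 60 + 26) × 30 + 20 = 60200.
Minute boundaries passed: 33; those not divisible by 10: 33 − 3 = 30; dropped labels = 2 × 30 = 60.
Actual frame index = 60200 − 60 = 60140.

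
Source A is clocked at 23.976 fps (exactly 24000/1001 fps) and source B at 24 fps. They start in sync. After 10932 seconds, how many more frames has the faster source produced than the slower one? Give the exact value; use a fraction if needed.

A emits 24000/1001 × 10932 = 262368000/1001 frames; B emits 24 × 10932 = 262368.
Difference = 262368/1001 frames (≈ 262.1059); B is ahead of A.

262368/1001 frames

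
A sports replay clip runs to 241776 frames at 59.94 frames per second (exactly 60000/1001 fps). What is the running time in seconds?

4033.6296 seconds

Running time = 241776 / (60000/1001) = 4033.6296 s.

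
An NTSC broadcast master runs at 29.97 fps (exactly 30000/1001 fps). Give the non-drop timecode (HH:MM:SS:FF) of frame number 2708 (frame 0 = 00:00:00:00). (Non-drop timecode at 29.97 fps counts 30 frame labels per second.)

00:01:30:08

2708 ÷ 30 = 90 full seconds, remainder 8 frames.
90 s = 0 h 1 min 30 s.
Timecode: 00:01:30:08.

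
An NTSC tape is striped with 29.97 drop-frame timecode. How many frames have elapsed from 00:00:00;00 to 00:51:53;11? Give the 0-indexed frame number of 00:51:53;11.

93309

Complete 10-minute blocks: 5, each 17982 frames → 89910.
Remaining 1 whole minute in the current block: 1800 + 0 × 1798 = 1800 frames.
Within the current minute: 53 × 30 + 11 − 2 = 1599 (labels ;00/;01 skipped at this minute). Total = 89910 + 1800 + 1599 = 93309.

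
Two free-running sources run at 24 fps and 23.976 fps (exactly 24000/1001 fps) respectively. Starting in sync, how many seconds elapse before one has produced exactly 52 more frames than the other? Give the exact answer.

The gap grows by |24000/1001 − 24| = 24/1001 frames per second.
Time for a 52-frame gap: 52 ÷ (24/1001) = 13013/6 s.

13013/6 seconds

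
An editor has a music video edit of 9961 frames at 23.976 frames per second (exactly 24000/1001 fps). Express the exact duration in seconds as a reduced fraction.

9970961/24000 seconds

Running time = 9961 ÷ (24000/1001) = 9961 × 1001/24000 = 9970961/24000 s.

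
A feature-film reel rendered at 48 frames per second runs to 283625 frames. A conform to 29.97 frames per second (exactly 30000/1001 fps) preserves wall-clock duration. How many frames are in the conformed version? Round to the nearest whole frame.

Frames at target rate = 283625 × (30000/1001) / (48) = 177265625/1001 ≈ 177088.536.
Nearest whole frame: 177089.

177089 frames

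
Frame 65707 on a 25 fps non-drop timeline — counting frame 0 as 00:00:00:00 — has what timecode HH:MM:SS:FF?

65707 ÷ 25 = 2628 full seconds, remainder 7 frames.
2628 s = 0 h 43 min 48 s.
Timecode: 00:43:48:07.

00:43:48:07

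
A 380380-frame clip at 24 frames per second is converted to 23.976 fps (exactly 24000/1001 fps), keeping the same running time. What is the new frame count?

Target frames = source frames × (target rate / source rate) = 380380 × (24000/1001)/(24) = 380380 × 1000/1001 = 380000.

380000 frames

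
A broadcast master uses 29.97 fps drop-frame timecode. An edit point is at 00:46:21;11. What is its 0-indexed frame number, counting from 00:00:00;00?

83357

Complete 10-minute blocks: 4, each 17982 frames → 71928.
Remaining 6 whole minutes in the current block: 1800 + 5 × 1798 = 10790 frames.
Within the current minute: 21 × 30 + 11 − 2 = 639 (labels ;00/;01 skipped at this minute). Total = 71928 + 10790 + 639 = 83357.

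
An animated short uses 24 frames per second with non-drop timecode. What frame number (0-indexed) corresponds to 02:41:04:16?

Total seconds to the label: (2 × 3600 + 41 × 60 + 4) = 9664.
Frame index = 9664 × 24 + 16 = 231952.

231952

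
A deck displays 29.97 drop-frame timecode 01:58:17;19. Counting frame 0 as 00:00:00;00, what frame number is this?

212715

As if non-drop at 30 labels/s: (1 × 3600 + 58 × 60 + 17) × 30 + 19 = 212929.
Minute boundaries passed: 118; those not divisible by 10: 118 − 11 = 107; dropped labels = 2 × 107 = 214.
Actual frame index = 212929 − 214 = 212715.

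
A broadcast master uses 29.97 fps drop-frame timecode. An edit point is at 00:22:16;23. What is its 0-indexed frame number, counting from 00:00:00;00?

40063

Complete 10-minute blocks: 2, each 17982 frames → 35964.
Remaining 2 whole minutes in the current block: 1800 + 1 × 1798 = 3598 frames.
Within the current minute: 16 × 30 + 23 − 2 = 501 (labels ;00/;01 skipped at this minute). Total = 35964 + 3598 + 501 = 40063.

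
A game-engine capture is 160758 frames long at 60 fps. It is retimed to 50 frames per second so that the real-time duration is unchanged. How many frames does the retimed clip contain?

133965 frames

Target frames = source frames × (target rate / source rate) = 160758 × (50)/(60) = 160758 × 5/6 = 133965.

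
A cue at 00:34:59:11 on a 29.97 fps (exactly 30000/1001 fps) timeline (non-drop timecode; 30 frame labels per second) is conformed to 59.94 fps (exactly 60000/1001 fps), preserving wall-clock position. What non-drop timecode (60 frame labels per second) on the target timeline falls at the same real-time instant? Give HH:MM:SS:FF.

Source frame index: (0×3600 + 34×60 + 59) × 30 + 11 = 62981.
Real time: 62981 / (30000/1001) = 63043981/30000 s.
Target frame: (63043981/30000) × (60000/1001) = 125962.
At 60 labels/s: frame 125962 → 00:34:59:22.

00:34:59:22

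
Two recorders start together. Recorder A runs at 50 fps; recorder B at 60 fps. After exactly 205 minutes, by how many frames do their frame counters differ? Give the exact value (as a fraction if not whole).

123000 frames

205 min = 12300 s.
A emits 50 × 12300 = 615000 frames; B emits 60 × 12300 = 738000.
Difference = 123000 frames; B is ahead of A.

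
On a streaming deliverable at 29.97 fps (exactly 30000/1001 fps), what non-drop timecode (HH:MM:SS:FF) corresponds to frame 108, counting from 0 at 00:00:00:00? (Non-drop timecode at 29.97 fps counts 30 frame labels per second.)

00:00:03:18

108 ÷ 30 = 3 full seconds, remainder 18 frames.
3 s = 0 h 0 min 3 s.
Timecode: 00:00:03:18.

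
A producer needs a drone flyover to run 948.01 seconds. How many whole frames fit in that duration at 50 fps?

Frames = 948.01 × 50 = 94801/2 ≈ 47400.5000.
Complete frames: 47400.

47400 frames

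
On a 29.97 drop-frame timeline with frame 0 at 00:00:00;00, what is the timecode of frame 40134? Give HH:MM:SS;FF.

Ten DF minutes hold 17982 frames, so frame 40134 lies in block 2 (frames 35964–53945) with 4170 frames into that block.
The block's first minute is 1800 frames and the rest 1798 each; 4170 frames reaches minute 2, so 2 × 18 + 2 × 2 = 40 labels have been skipped so far.
Adding those back, label number 40134 + 40 = 40174 at 30 labels/s is 1339 s + 4 f = 0 h 22 min 19 s frame 4, i.e. 00:22:19;04.

00:22:19;04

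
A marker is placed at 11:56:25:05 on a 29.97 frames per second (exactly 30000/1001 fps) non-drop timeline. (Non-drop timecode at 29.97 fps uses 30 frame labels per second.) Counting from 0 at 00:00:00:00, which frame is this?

1289555

Total seconds to the label: (11 × 3600 + 56 × 60 + 25) = 42985.
Frame index = 42985 × 30 + 5 = 1289555.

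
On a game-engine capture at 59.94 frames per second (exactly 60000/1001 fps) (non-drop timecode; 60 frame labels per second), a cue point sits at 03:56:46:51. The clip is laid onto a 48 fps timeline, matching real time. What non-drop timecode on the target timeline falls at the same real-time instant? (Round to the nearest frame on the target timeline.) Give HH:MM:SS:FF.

Source frame index: (3×3600 + 56×60 + 46) × 60 + 51 = 852411.
Real time: 852411 / (60000/1001) = 284421137/20000 s.
Target frame: (284421137/20000) × (48) = 853263411/1250 ≈ 682610.729 → 682611.
At 48 labels/s: frame 682611 → 03:57:01:03.

03:57:01:03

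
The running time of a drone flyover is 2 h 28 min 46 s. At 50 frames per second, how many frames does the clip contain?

2 h 28 min 46 s = 8926 s.
Frames = 8926 × 50 = 446300.

446300 frames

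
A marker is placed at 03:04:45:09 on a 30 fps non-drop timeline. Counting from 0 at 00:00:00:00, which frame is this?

frame 332559

Total seconds to the label: (3 × 3600 + 4 × 60 + 45) = 11085.
Frame index = 11085 × 30 + 9 = 332559.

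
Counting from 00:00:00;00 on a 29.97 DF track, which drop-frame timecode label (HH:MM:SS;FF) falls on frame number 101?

Ten DF minutes hold 17982 frames, so frame 101 lies in block 0 (frames 0–17981) with 101 frames into that block.
The block's first minute is 1800 frames and the rest 1798 each; 101 frames reaches minute 0, so 0 × 18 + 0 × 2 = 0 labels have been skipped so far.
Adding those back, label number 101 + 0 = 101 at 30 labels/s is 3 s + 11 f = 0 h 0 min 3 s frame 11, i.e. 00:00:03;11.

00:00:03;11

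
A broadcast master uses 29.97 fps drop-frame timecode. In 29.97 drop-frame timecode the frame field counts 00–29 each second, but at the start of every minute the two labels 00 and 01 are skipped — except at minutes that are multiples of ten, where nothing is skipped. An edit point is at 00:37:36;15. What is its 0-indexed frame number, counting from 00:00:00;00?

67627

Complete 10-minute blocks: 3, each 17982 frames → 53946.
Remaining 7 whole minutes in the current block: 1800 + 6 × 1798 = 12588 frames.
Within the current minute: 36 × 30 + 15 − 2 = 1093 (labels ;00/;01 skipped at this minute). Total = 53946 + 12588 + 1093 = 67627.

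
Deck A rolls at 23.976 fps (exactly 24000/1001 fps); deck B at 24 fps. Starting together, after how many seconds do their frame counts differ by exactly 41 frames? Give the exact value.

The gap grows by |24 − 24000/1001| = 24/1001 frames per second.
Time for a 41-frame gap: 41 ÷ (24/1001) = 41041/24 s.

41041/24 seconds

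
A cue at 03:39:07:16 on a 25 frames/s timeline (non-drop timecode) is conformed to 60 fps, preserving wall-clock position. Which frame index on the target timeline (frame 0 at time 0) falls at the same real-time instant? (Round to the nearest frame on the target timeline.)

Source frame index: (3×3600 + 39×60 + 7) × 25 + 16 = 328691.
Real time: 328691 / (25) = 328691/25 s.
Target frame: (328691/25) × (60) = 3944292/5 ≈ 788858.400 → 788858.

frame 788858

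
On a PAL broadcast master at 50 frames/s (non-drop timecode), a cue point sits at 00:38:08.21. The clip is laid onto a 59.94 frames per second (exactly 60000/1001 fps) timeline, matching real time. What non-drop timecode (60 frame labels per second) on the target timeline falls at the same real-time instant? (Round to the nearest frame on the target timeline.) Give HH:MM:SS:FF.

00:38:06:08

Source frame index: (0×3600 + 38×60 + 8) × 50 + 21 = 114421.
Real time: 114421 / (50) = 114421/50 s.
Target frame: (114421/50) × (60000/1001) = 137305200/1001 ≈ 137168.032 → 137168.
At 60 labels/s: frame 137168 → 00:38:06:08.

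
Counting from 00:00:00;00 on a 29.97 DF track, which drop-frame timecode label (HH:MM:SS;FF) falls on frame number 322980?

02:59:36;24

Each 10-minute DF block holds 10 × 60 × 30 − 9 × 2 = 17982 frames. 322980 ÷ 17982 → 17 full blocks, remainder 17286.
Within the partial block the first minute is 1800 frames and each further minute 1798, so 9 further minute boundaries passed. Total skipped labels = 18 × 17 + 2 × 9 = 324.
Non-drop label index = 322980 + 324 = 323304; at 30 labels/s that is 02:59:36:24, i.e. DF 02:59:36;24.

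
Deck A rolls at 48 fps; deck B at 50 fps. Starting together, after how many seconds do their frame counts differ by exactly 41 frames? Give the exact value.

The gap grows by |50 − 48| = 2 frames per second.
Time for a 41-frame gap: 41 ÷ (2) = 20.5 s.

20.5 seconds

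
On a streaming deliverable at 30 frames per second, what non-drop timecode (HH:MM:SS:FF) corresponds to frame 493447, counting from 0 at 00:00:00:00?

493447 ÷ 30 = 16448 full seconds, remainder 7 frames.
16448 s = 4 h 34 min 8 s.
Timecode: 04:34:08:07.

04:34:08:07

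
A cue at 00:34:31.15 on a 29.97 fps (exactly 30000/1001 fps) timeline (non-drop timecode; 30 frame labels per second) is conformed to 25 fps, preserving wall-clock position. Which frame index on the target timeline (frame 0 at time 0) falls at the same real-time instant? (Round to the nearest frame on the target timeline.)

frame 51839

Source frame index: (0×3600 + 34×60 + 31) × 30 + 15 = 62145.
Real time: 62145 / (30000/1001) = 4147143/2000 s.
Target frame: (4147143/2000) × (25) = 4147143/80 ≈ 51839.287 → 51839.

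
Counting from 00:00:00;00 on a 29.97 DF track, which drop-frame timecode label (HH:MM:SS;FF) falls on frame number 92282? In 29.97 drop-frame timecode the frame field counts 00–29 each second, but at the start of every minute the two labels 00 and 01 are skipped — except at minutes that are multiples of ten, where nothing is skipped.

00:51:19;04

Ten DF minutes hold 17982 frames, so frame 92282 lies in block 5 (frames 89910–107891) with 2372 frames into that block.
The block's first minute is 1800 frames and the rest 1798 each; 2372 frames reaches minute 1, so 5 × 18 + 1 × 2 = 92 labels have been skipped so far.
Adding those back, label number 92282 + 92 = 92374 at 30 labels/s is 3079 s + 4 f = 0 h 51 min 19 s frame 4, i.e. 00:51:19;04.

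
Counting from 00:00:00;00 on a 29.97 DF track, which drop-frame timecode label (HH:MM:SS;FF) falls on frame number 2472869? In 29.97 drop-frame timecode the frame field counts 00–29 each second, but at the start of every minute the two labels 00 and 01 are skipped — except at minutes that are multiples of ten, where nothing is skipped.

22:55:11;15

Ten DF minutes hold 17982 frames, so frame 2472869 lies in block 137 (frames 2463534–2481515) with 9335 frames into that block.
The block's first minute is 1800 frames and the rest 1798 each; 9335 frames reaches minute 5, so 137 × 18 + 5 × 2 = 2476 labels have been skipped so far.
Adding those back, label number 2472869 + 2476 = 2475345 at 30 labels/s is 82511 s + 15 f = 22 h 55 min 11 s frame 15, i.e. 22:55:11;15.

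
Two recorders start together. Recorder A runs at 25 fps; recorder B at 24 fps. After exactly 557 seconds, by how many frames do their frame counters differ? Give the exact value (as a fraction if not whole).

557 frames

A emits 25 × 557 = 13925 frames; B emits 24 × 557 = 13368.
Difference = 557 frames; B is behind A.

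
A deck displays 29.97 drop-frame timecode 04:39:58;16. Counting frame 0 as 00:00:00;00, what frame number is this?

Complete 10-minute blocks: 27, each 17982 frames → 485514.
Remaining 9 whole minutes in the current block: 1800 + 8 × 1798 = 16184 frames.
Within the current minute: 58 × 30 + 16 − 2 = 1754 (labels ;00/;01 skipped at this minute). Total = 485514 + 16184 + 1754 = 503452.

503452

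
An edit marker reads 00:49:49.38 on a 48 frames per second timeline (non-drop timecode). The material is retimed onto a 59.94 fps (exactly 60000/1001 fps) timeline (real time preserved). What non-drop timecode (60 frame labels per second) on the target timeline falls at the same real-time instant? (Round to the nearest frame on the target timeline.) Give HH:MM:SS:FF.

Source frame index: (0×3600 + 49×60 + 49) × 48 + 38 = 143510.
Real time: 143510 / (48) = 71755/24 s.
Target frame: (71755/24) × (60000/1001) = 179387500/1001 ≈ 179208.292 → 179208.
At 60 labels/s: frame 179208 → 00:49:46:48.

00:49:46:48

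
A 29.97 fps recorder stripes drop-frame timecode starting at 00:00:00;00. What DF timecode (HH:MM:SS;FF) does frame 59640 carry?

00:33:10;00

Ten DF minutes hold 17982 frames, so frame 59640 lies in block 3 (frames 53946–71927) with 5694 frames into that block.
The block's first minute is 1800 frames and the rest 1798 each; 5694 frames reaches minute 3, so 3 × 18 + 3 × 2 = 60 labels have been skipped so far.
Adding those back, label number 59640 + 60 = 59700 at 30 labels/s is 1990 s + 0 f = 0 h 33 min 10 s frame 0, i.e. 00:33:10;00.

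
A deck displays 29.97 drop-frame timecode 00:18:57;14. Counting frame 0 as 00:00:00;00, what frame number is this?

34090

Complete 10-minute blocks: 1, each 17982 frames → 17982.
Remaining 8 whole minutes in the current block: 1800 + 7 × 1798 = 14386 frames.
Within the current minute: 57 × 30 + 14 − 2 = 1722 (labels ;00/;01 skipped at this minute). Total = 17982 + 14386 + 1722 = 34090.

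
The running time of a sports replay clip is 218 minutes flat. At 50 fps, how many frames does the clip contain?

218 min = 13080 s.
Frames = 13080 × 50 = 654000.

654000 frames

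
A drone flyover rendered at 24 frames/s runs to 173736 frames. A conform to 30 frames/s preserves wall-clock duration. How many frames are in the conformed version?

217170 frames

Target frames = source frames × (target rate / source rate) = 173736 × (30)/(24) = 173736 × 5/4 = 217170.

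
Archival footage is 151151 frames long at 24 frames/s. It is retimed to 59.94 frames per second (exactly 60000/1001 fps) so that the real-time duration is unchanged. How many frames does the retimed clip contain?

377500 frames

Target frames = source frames × (target rate / source rate) = 151151 × (60000/1001)/(24) = 151151 × 2500/1001 = 377500.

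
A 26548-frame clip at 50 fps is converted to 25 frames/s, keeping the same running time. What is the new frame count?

Target frames = source frames × (target rate / source rate) = 26548 × (25)/(50) = 26548 × 1/2 = 13274.

13274 frames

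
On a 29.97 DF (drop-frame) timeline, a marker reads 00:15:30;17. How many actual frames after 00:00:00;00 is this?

27889

As if non-drop at 30 labels/s: (0 × 3600 + 15 × 60 + 30) × 30 + 17 = 27917.
Minute boundaries passed: 15; those not divisible by 10: 15 − 1 = 14; dropped labels = 2 × 14 = 28.
Actual frame index = 27917 − 28 = 27889.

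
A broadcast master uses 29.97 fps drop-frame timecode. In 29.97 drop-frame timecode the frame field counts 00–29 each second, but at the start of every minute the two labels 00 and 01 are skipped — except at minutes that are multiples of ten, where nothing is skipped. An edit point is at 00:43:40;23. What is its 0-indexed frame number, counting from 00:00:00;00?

78545

As if non-drop at 30 labels/s: (0 × 3600 + 43 × 60 + 40) × 30 + 23 = 78623.
Minute boundaries passed: 43; those not divisible by 10: 43 − 4 = 39; dropped labels = 2 × 39 = 78.
Actual frame index = 78623 − 78 = 78545.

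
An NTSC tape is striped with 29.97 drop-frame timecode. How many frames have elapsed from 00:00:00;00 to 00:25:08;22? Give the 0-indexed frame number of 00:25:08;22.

45216

As if non-drop at 30 labels/s: (0 × 3600 + 25 × 60 + 8) × 30 + 22 = 45262.
Minute boundaries passed: 25; those not divisible by 10: 25 − 2 = 23; dropped labels = 2 × 23 = 46.
Actual frame index = 45262 − 46 = 45216.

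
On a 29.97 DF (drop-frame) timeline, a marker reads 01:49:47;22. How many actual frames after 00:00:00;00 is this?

As if non-drop at 30 labels/s: (1 × 3600 + 49 × 60 + 47) × 30 + 22 = 197632.
Minute boundaries passed: 109; those not divisible by 10: 109 − 10 = 99; dropped labels = 2 × 99 = 198.
Actual frame index = 197632 − 198 = 197434.

197434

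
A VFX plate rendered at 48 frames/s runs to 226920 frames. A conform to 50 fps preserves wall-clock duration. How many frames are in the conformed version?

236375 frames

Target frames = source frames × (target rate / source rate) = 226920 × (50)/(48) = 226920 × 25/24 = 236375.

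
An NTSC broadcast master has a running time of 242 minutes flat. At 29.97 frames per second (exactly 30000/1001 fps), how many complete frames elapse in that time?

242 min = 14520 s.
Frames = 14520 × 30000/1001 = 39600000/91 ≈ 435164.8352.
Complete frames: 435164.

435164 frames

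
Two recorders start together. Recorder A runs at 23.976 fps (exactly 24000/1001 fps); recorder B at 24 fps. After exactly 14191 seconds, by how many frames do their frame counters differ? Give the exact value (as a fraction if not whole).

A emits 24000/1001 × 14191 = 340584000/1001 frames; B emits 24 × 14191 = 340584.
Difference = 340584/1001 frames (≈ 340.2438); B is ahead of A.

340584/1001 frames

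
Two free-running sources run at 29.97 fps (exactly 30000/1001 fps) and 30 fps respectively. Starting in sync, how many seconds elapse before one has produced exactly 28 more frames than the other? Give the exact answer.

The gap grows by |30 − 30000/1001| = 30/1001 frames per second.
Time for a 28-frame gap: 28 ÷ (30/1001) = 14014/15 s.

14014/15 seconds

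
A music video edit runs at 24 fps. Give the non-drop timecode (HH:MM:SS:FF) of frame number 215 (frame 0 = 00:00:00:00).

215 ÷ 24 = 8 full seconds, remainder 23 frames.
8 s = 0 h 0 min 8 s.
Timecode: 00:00:08:23.

00:00:08:23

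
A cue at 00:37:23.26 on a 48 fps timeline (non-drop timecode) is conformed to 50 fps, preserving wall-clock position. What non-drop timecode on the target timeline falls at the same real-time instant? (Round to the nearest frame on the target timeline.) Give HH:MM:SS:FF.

Source frame index: (0×3600 + 37×60 + 23) × 48 + 26 = 107690.
Real time: 107690 / (48) = 53845/24 s.
Target frame: (53845/24) × (50) = 1346125/12 ≈ 112177.083 → 112177.
At 50 labels/s: frame 112177 → 00:37:23:27.

00:37:23:27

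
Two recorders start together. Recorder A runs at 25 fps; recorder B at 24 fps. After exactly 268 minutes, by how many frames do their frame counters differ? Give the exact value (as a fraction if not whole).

16080 frames

268 min = 16080 s.
A emits 25 × 16080 = 402000 frames; B emits 24 × 16080 = 385920.
Difference = 16080 frames; B is behind A.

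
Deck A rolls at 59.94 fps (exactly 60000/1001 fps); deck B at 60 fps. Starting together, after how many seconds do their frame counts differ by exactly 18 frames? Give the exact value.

300.3 seconds

The gap grows by |60 − 60000/1001| = 60/1001 frames per second.
Time for a 18-frame gap: 18 ÷ (60/1001) = 300.3 s.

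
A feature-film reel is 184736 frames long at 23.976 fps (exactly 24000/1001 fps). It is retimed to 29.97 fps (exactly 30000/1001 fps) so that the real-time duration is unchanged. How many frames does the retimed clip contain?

Target frames = source frames × (target rate / source rate) = 184736 × (30000/1001)/(24000/1001) = 184736 × 5/4 = 230920.

230920 frames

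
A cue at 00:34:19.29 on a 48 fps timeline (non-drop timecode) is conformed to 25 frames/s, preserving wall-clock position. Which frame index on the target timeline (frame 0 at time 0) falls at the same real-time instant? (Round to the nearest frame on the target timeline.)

Source frame index: (0×3600 + 34×60 + 19) × 48 + 29 = 98861.
Real time: 98861 / (48) = 98861/48 s.
Target frame: (98861/48) × (25) = 2471525/48 ≈ 51490.104 → 51490.

frame 51490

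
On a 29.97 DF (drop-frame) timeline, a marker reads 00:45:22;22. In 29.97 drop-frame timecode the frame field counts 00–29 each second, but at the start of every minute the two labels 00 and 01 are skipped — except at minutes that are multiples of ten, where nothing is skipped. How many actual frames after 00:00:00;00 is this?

81600

As if non-drop at 30 labels/s: (0 × 3600 + 45 × 60 + 22) × 30 + 22 = 81682.
Minute boundaries passed: 45; those not divisible by 10: 45 − 4 = 41; dropped labels = 2 × 41 = 82.
Actual frame index = 81682 − 82 = 81600.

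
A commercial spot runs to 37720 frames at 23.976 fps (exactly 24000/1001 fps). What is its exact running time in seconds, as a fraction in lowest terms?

943943/600 seconds

Running time = 37720 ÷ (24000/1001) = 37720 × 1001/24000 = 943943/600 s.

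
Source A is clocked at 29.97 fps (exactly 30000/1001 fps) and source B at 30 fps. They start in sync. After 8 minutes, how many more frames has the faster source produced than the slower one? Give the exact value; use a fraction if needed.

14400/1001 frames

8 min = 480 s.
A emits 30000/1001 × 480 = 14400000/1001 frames; B emits 30 × 480 = 14400.
Difference = 14400/1001 frames (≈ 14.3856); B is ahead of A.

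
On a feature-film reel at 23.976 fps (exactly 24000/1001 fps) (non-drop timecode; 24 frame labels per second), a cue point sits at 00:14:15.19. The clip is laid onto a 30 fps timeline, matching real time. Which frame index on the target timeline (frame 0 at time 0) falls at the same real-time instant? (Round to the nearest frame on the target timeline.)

frame 25699

Source frame index: (0×3600 + 14×60 + 15) × 24 + 19 = 20539.
Real time: 20539 / (24000/1001) = 20559539/24000 s.
Target frame: (20559539/24000) × (30) = 20559539/800 ≈ 25699.424 → 25699.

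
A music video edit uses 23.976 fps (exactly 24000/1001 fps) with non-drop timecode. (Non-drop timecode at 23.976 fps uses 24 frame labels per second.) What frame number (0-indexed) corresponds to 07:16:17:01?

frame 628249

Total seconds to the label: (7 × 3600 + 16 × 60 + 17) = 26177.
Frame index = 26177 × 24 + 1 = 628249.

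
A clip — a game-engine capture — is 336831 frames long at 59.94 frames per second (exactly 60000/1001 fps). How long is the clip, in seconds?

5619.46385 seconds

Running time = 336831 / (60000/1001) = 5619.46385 s.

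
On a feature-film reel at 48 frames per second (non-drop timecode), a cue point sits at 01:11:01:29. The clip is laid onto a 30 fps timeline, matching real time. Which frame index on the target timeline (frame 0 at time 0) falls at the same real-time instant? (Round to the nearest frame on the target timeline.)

Source frame index: (1×3600 + 11×60 + 1) × 48 + 29 = 204557.
Real time: 204557 / (48) = 204557/48 s.
Target frame: (204557/48) × (30) = 1022785/8 ≈ 127848.125 → 127848.

frame 127848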